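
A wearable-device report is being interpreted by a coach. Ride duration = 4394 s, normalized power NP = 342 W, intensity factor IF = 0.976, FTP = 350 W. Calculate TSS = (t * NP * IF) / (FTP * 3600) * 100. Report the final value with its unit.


Numerator = 4394 * 342 * 0.976 = 1466682.048
Denominator = 350 * 3600 = 1260000
TSS = 1466682.048 / 1260000 * 100
= 116.4

116.4 TSS


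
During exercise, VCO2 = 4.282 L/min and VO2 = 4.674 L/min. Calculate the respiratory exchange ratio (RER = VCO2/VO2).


RER = VCO2 / VO2
= 4.282 / 4.674
= 0.9161

0.9161


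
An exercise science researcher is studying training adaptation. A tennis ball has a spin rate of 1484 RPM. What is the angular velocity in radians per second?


Convert RPM to rad/s: multiply by 2*pi and divide by 60
omega = 1484 * 2 * pi / 60
= 155.404 rad/s

155.404 rad/s


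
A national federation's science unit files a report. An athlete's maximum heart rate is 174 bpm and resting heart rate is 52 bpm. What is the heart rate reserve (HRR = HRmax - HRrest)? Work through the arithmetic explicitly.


HRR = HRmax - HRrest
= 174 - 52
= 122 bpm

122 bpm


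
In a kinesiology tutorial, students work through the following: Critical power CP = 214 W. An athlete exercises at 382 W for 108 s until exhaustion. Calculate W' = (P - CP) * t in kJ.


P - CP = 382 - 214 = 168 W
W' = 168 * 108 = 18144 J
= 18144 / 1000 = 18.144 kJ

18.144 kJ


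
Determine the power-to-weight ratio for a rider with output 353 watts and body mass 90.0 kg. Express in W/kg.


P/W = 353 / 90.0 = 3.922 W/kg

3.922 W/kg


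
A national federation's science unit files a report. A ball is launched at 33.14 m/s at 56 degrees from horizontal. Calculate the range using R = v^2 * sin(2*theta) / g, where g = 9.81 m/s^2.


sin(2 * 56) = sin(112) = 0.927184
v^2 = 33.14^2 = 1098.2596
R = 1098.2596 * 0.927184 / 9.81
= 103.801 m

103.801 m


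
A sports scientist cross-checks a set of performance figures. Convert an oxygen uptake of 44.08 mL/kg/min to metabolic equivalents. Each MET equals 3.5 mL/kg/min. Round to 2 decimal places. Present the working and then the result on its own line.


One MET = 3.5 mL/kg/min
Number of METs = 44.08 / 3.5
= 12.59 METs

12.59 METs


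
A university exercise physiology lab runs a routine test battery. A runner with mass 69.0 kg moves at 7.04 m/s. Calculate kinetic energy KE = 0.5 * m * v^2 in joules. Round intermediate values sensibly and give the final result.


v^2 = 7.04^2 = 49.5616
KE = 0.5 * 69.0 * 49.5616
= 1709.88 J

1709.88 J


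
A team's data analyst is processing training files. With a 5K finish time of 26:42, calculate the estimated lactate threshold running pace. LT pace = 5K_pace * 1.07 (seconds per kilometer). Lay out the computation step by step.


Race duration = 1602 s for 5 km
Average pace = 1602 / 5 = 320.4 s/km
LT pace = 320.4 * 1.07
= 342.83 s/km

342.83 s/km


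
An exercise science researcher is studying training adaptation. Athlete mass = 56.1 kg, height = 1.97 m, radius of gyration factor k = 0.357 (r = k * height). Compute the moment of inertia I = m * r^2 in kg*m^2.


r = k * height = 0.357 * 1.97 = 0.70329 m
r^2 = 0.70329^2 = 0.494617
I = 56.1 * 0.494617 = 27.748 kg*m^2

27.748 kg*m^2


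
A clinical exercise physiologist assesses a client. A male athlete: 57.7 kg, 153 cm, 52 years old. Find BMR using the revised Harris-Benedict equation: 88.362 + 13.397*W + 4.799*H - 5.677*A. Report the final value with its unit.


Intercept = 88.362
Weight contribution = 13.397 * 57.7 = 773.0069
Height contribution = 4.799 * 153 = 734.247
Age contribution = 5.677 * 52 = 295.204
BMR = 88.362 + 773.0069 + 734.247 - 295.204
= 1300.41 kcal/day

1300.41 kcal/day


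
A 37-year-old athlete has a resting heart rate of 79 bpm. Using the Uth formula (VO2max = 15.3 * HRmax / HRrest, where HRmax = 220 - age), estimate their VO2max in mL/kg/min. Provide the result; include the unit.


HRmax = 220 - 37 = 183 bpm
Ratio = HRmax / HRrest = 183 / 79 = 2.3165
VO2max = 15.3 * 2.3165 = 35.44 mL/kg/min

35.44 mL/kg/min


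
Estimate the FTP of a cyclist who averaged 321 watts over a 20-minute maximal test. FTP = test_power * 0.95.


FTP = 321 * 0.95 = 304.95 W

304.95 W


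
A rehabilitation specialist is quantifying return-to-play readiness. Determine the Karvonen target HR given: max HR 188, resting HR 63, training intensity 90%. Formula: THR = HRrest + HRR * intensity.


HRR = HRmax - HRrest = 188 - 63 = 125
THR = 63 + 125 * 0.9
= 175.5 bpm

175.5 bpm


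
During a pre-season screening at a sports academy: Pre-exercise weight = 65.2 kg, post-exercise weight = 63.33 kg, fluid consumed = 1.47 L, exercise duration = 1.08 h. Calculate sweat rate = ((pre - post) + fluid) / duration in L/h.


Weight loss = 65.2 - 63.33 = 1.87 kg (approx L)
Total sweat = 1.87 + 1.47 = 3.34 L
Sweat rate = 3.34 / 1.08 = 3.093 L/h

3.093 L/h


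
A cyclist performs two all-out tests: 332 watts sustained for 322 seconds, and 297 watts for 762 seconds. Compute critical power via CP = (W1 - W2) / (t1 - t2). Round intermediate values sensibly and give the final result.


W1 = P1 * t1 = 332 * 322 = 106904 J
W2 = P2 * t2 = 297 * 762 = 226314 J
CP = (106904 - 226314) / (322 - 762)
= 271.39 W

271.39 W


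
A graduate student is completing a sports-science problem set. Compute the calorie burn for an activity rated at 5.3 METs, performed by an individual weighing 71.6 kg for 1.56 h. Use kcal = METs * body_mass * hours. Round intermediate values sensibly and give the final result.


Product of METs and mass = 5.3 * 71.6 = 379.48
Total kcal = 379.48 * 1.56 = 591.99 kcal

591.99 kcal


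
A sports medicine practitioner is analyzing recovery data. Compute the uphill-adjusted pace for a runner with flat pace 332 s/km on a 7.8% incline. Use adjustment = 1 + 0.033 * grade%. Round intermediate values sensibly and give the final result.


Adjustment factor = 1 + 0.033 * 7.8 = 1.2574
Grade-adjusted pace = 332 * 1.2574 = 417.46 s/km

417.46 s/km


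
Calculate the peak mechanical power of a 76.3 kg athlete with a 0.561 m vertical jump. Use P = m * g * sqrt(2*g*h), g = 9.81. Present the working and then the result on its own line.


First, sqrt(2gh) = sqrt(2 * 9.81 * 0.561)
= sqrt(11.00682) = 3.317653 m/s
Power = 76.3 * 9.81 * 3.317653 = 2483.27 W

2483.27 W


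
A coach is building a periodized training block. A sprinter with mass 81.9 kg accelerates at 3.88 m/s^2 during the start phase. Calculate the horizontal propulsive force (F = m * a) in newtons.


F = m * a
= 81.9 * 3.88
= 317.77 N

317.77 N


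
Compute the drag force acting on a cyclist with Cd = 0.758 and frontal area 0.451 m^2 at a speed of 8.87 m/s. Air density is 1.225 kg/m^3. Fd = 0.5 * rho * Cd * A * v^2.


Step 1: v^2 = 78.6769
Step 2: Fd = 0.5 * 1.225 * 0.758 * 0.451 * 78.6769
= 16.474 N

16.474 N


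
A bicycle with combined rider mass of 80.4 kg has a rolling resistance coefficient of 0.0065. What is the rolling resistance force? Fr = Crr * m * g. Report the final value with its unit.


Fr = 0.0065 * 80.4 * 9.81
= 0.5226 * 9.81
= 5.127 N

5.127 N


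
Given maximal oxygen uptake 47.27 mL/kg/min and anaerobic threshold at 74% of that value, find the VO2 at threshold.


Percentage as decimal = 0.74
VO2 at AT = 47.27 * 0.74 = 34.98 mL/kg/min

34.98 mL/kg/min


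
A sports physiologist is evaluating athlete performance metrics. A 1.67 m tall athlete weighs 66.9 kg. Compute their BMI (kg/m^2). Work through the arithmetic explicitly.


height^2 = 2.7889 m^2
BMI = 66.9 / 2.7889 = 23.99 kg/m^2

23.99 kg/m^2


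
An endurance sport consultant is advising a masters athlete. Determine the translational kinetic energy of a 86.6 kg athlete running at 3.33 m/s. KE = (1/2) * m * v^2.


KE = 0.5 * m * v^2
= 0.5 * 86.6 * 3.33^2
= 0.5 * 86.6 * 11.0889
= 480.15 J

480.15 J


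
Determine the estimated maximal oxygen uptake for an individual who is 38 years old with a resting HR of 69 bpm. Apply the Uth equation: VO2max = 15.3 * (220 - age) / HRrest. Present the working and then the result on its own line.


HRmax = 220 - 38 = 182
VO2max = 15.3 * (182 / 69)
= 15.3 * 2.6377
= 40.36 mL/kg/min

40.36 mL/kg/min


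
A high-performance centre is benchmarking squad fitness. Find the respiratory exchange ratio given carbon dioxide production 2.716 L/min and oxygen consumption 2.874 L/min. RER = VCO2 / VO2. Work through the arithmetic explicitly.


VCO2 = 2.716 L/min
VO2 = 2.874 L/min
RER = 2.716 / 2.874 = 0.945

0.945


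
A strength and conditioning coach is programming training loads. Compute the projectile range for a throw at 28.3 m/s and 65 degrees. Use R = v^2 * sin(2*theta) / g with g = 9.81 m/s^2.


Two times the angle = 130 degrees
sin(130) = 0.766044
R = 800.89 * 0.766044 / 9.81 = 62.54 m

62.54 m


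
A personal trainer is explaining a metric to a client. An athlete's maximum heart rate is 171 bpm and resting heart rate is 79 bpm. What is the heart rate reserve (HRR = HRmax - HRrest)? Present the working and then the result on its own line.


HRR = HRmax - HRrest
= 171 - 79
= 92 bpm

92 bpm


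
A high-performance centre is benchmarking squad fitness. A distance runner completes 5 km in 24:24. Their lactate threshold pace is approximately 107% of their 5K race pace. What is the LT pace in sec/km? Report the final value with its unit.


Convert to seconds: 24 min 24 s = 1464 s
Pace per km = 1464 / 5 = 292.8 s/km
LT pace = 292.8 * 1.07 = 313.3 s/km

313.3 s/km


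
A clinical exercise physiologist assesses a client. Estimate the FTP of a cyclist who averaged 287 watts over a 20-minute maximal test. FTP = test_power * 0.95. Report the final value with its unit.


FTP = 287 * 0.95 = 272.65 W

272.65 W


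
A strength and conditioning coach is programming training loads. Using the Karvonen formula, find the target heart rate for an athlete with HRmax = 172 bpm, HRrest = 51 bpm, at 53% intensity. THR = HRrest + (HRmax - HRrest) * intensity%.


HRR = 172 - 51 = 121
THR = 51 + 121 * 0.53
= 51 + 64.13
= 115.13 bpm

115.13 bpm


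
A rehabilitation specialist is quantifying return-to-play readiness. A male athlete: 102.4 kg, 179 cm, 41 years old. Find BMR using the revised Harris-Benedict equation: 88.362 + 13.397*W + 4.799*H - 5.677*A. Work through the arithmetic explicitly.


Intercept = 88.362
Weight contribution = 13.397 * 102.4 = 1371.8528
Height contribution = 4.799 * 179 = 859.021
Age contribution = 5.677 * 41 = 232.757
BMR = 88.362 + 1371.8528 + 859.021 - 232.757
= 2086.48 kcal/day

2086.48 kcal/day


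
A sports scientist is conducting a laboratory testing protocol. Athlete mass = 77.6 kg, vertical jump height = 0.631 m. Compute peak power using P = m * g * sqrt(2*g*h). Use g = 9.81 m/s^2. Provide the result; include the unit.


sqrt(2 * 9.81 * 0.631) = sqrt(12.38022) = 3.518554 m/s
P = 77.6 * 9.81 * 3.518554
= 2678.52 W

2678.52 W


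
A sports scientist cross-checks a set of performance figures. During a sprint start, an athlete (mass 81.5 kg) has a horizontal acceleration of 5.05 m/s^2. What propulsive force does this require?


Propulsive force = mass * acceleration
= 81.5 kg * 5.05 m/s^2
= 411.58 N

411.58 N


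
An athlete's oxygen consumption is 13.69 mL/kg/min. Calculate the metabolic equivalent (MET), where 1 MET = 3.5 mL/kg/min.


MET = VO2 / 3.5
= 13.69 / 3.5
= 3.91 METs

3.91 METs


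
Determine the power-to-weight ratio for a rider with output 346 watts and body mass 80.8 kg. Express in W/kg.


P/W = 346 / 80.8 = 4.282 W/kg

4.282 W/kg


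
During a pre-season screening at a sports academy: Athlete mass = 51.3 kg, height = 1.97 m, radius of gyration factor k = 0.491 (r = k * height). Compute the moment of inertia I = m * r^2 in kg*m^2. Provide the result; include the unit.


r = k * height = 0.491 * 1.97 = 0.96727 m
r^2 = 0.96727^2 = 0.935611
I = 51.3 * 0.935611 = 47.997 kg*m^2

47.997 kg*m^2


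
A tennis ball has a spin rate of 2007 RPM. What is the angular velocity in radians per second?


Convert RPM to rad/s: multiply by 2*pi and divide by 60
omega = 2007 * 2 * pi / 60
= 210.173 rad/s

210.173 rad/s


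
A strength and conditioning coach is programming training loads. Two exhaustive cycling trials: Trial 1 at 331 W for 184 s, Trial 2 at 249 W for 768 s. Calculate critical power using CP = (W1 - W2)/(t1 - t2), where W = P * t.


W1 = 331 * 184 = 60904 J
W2 = 249 * 768 = 191232 J
CP = (60904 - 191232) / (184 - 768)
= -130328 / -584
= 223.16 W

223.16 W


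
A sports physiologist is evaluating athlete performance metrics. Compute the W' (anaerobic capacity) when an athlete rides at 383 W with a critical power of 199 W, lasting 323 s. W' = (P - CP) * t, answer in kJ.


Above-CP power = 184 W
Duration = 323 s
W' = 184 * 323 = 59432 J
Convert: 59432 / 1000 = 59.432 kJ

59.432 kJ


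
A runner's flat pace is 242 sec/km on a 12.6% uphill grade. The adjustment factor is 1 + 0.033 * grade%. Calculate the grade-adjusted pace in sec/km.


Factor = 1 + 0.033 * 12.6 = 1.4158
Adjusted pace = 242 * 1.4158
= 342.62 sec/km

342.62 s/km


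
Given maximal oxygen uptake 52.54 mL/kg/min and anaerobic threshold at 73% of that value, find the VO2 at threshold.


Percentage as decimal = 0.73
VO2 at AT = 52.54 * 0.73 = 38.35 mL/kg/min

38.35 mL/kg/min


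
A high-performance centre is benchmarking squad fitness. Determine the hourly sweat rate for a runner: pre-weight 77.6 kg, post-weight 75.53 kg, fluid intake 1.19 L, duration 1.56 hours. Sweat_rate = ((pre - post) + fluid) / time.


Mass lost = 77.6 - 75.53 = 2.07 kg
Add fluid consumed: 2.07 + 1.19 = 3.26 L total sweat
Sweat rate = 3.26 / 1.56 = 2.09 L/h

2.09 L/h


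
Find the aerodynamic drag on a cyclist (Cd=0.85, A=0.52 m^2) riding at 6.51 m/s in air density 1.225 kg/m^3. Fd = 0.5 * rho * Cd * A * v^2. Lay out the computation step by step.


Fd = 0.5 * 1.225 * 0.85 * 0.52 * 6.51^2
= 0.5 * 1.225 * 0.85 * 0.52 * 42.3801
= 11.473 N

11.473 N


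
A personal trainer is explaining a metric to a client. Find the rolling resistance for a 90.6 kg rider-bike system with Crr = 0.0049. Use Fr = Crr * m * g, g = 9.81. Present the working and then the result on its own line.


m * g = 90.6 * 9.81 = 888.786 N
Fr = 0.0049 * 888.786 = 4.355 N

4.355 N


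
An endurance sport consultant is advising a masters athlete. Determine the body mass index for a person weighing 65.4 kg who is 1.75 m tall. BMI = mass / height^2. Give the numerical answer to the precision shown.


BMI = mass / height^2
= 65.4 / 1.75^2
= 65.4 / 3.0625
= 21.36 kg/m^2

21.36 kg/m^2


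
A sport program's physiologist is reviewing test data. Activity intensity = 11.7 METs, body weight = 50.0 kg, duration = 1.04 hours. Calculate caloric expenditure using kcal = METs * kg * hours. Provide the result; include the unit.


kcal = 11.7 * 50.0 * 1.04
= 585.0 * 1.04
= 608.4 kcal

608.4 kcal


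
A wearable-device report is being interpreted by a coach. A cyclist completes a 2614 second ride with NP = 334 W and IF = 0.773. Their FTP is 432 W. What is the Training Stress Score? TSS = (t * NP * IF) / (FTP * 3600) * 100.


t * NP * IF = 2614 * 334 * 0.773 = 674887.748
FTP * 3600 = 1555200
TSS = (674887.748 / 1555200) * 100 = 43.4

43.4 TSS


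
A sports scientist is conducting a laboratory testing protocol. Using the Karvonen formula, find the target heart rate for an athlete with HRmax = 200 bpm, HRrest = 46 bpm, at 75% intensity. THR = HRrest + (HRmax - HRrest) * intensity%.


HRR = 200 - 46 = 154
THR = 46 + 154 * 0.75
= 46 + 115.5
= 161.5 bpm

161.5 bpm


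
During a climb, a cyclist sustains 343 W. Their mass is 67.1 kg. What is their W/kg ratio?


Power-to-weight = 343 W / 67.1 kg
= 5.112 W/kg

5.112 W/kg


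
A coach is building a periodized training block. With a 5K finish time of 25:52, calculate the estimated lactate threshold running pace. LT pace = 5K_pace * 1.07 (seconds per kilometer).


Race duration = 1552 s for 5 km
Average pace = 1552 / 5 = 310.4 s/km
LT pace = 310.4 * 1.07
= 332.13 s/km

332.13 s/km


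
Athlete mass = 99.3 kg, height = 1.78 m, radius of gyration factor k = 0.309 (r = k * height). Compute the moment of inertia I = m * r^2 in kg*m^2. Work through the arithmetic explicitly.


r = k * height = 0.309 * 1.78 = 0.55002 m
r^2 = 0.55002^2 = 0.302522
I = 99.3 * 0.302522 = 30.04 kg*m^2

30.04 kg*m^2


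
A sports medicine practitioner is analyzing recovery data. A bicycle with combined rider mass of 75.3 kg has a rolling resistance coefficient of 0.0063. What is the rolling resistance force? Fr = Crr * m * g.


Fr = 0.0063 * 75.3 * 9.81
= 0.47439 * 9.81
= 4.654 N

4.654 N


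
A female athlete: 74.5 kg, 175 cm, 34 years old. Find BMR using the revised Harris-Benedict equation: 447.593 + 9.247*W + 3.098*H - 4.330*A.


Intercept = 447.593
Weight contribution = 9.247 * 74.5 = 688.9015
Height contribution = 3.098 * 175 = 542.15
Age contribution = 4.33 * 34 = 147.22
BMR = 447.593 + 688.9015 + 542.15 - 147.22
= 1531.42 kcal/day

1531.42 kcal/day


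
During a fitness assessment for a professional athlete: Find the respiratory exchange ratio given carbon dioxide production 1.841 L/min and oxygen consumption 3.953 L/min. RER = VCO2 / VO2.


VCO2 = 1.841 L/min
VO2 = 3.953 L/min
RER = 1.841 / 3.953 = 0.4657

0.4657


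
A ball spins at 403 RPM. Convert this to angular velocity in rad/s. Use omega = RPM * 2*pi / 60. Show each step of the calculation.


omega = 403 * 2 * pi / 60
= 403 * 6.28318531 / 60
= 2532.124 / 60
= 42.202 rad/s

42.202 rad/s


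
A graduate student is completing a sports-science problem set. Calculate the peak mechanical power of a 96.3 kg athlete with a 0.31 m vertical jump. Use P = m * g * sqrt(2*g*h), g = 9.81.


First, sqrt(2gh) = sqrt(2 * 9.81 * 0.31)
= sqrt(6.0822) = 2.466212 m/s
Power = 96.3 * 9.81 * 2.466212 = 2329.84 W

2329.84 W


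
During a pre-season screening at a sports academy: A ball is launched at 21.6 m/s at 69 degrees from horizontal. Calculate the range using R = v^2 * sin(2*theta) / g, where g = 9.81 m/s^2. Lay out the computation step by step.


sin(2 * 69) = sin(138) = 0.669131
v^2 = 21.6^2 = 466.56
R = 466.56 * 0.669131 / 9.81
= 31.824 m

31.824 m


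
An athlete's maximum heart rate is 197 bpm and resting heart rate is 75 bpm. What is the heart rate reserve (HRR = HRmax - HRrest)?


HRR = HRmax - HRrest
= 197 - 75
= 122 bpm

122 bpm


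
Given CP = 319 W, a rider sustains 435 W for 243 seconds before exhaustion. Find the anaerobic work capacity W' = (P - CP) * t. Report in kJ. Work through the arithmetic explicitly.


Excess power = 435 - 319 = 116 W
Work above CP = 116 * 243 = 28188 J
W' = 28.188 kJ

28.188 kJ


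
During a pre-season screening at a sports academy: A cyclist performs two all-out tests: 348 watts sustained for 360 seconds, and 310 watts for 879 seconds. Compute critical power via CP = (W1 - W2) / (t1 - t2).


W1 = P1 * t1 = 348 * 360 = 125280 J
W2 = P2 * t2 = 310 * 879 = 272490 J
CP = (125280 - 272490) / (360 - 879)
= 283.64 W

283.64 W


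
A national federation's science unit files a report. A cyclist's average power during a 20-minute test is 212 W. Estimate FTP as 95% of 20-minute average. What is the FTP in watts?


FTP = 20-min power * 0.95
= 212 * 0.95
= 201.4 W

201.4 W


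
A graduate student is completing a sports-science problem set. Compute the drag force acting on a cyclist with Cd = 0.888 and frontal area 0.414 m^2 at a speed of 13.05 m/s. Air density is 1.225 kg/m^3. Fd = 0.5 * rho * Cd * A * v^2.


Step 1: v^2 = 170.3025
Step 2: Fd = 0.5 * 1.225 * 0.888 * 0.414 * 170.3025
= 38.348 N

38.348 N


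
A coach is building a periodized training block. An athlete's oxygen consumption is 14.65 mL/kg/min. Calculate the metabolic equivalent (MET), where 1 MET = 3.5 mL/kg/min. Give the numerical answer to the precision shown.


MET = VO2 / 3.5
= 14.65 / 3.5
= 4.19 METs

4.19 METs


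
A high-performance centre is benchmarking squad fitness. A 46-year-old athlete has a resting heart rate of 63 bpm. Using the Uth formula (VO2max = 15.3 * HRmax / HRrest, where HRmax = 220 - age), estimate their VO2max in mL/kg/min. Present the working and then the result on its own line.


HRmax = 220 - 46 = 174 bpm
Ratio = HRmax / HRrest = 174 / 63 = 2.7619
VO2max = 15.3 * 2.7619 = 42.26 mL/kg/min

42.26 mL/kg/min


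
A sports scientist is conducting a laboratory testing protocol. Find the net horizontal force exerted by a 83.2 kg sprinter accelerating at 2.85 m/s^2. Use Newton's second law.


Newton's second law: F = m * a
F = 83.2 * 2.85 = 237.12 N

237.12 N


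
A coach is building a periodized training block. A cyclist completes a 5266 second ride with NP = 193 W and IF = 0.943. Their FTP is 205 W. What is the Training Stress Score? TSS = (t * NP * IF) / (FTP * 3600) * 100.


t * NP * IF = 5266 * 193 * 0.943 = 958406.734
FTP * 3600 = 738000
TSS = (958406.734 / 738000) * 100 = 129.87

129.87 TSS


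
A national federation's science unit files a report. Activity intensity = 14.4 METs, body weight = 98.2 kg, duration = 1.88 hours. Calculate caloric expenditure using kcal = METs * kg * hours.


kcal = 14.4 * 98.2 * 1.88
= 1414.08 * 1.88
= 2658.47 kcal

2658.47 kcal


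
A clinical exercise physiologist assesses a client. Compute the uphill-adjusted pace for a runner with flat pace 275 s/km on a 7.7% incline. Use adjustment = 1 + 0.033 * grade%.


Adjustment factor = 1 + 0.033 * 7.7 = 1.2541
Grade-adjusted pace = 275 * 1.2541 = 344.88 s/km

344.88 s/km


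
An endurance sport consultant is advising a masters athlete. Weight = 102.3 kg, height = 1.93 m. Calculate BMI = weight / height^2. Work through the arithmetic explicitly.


height^2 = 1.93^2 = 3.7249
BMI = 102.3 / 3.7249 = 27.46 kg/m^2

27.46 kg/m^2


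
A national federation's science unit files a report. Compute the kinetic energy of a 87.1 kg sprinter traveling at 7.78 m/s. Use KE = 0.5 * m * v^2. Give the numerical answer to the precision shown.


Velocity squared = 60.5284
KE = 0.5 * 87.1 * 60.5284 = 2636.01 J

2636.01 J


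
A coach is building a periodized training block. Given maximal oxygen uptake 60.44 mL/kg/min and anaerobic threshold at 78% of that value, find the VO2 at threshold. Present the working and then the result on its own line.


Percentage as decimal = 0.78
VO2 at AT = 60.44 * 0.78 = 47.14 mL/kg/min

47.14 mL/kg/min


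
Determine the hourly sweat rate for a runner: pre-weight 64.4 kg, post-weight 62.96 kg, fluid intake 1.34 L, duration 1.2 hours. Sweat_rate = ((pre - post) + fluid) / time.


Mass lost = 64.4 - 62.96 = 1.44 kg
Add fluid consumed: 1.44 + 1.34 = 2.78 L total sweat
Sweat rate = 2.78 / 1.2 = 2.317 L/h

2.317 L/h


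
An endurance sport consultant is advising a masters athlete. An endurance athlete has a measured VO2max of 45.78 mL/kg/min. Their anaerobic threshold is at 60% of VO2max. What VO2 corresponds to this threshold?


Anaerobic threshold VO2 = VO2max * 60%
= 45.78 * 0.6
= 27.47 mL/kg/min

27.47 mL/kg/min


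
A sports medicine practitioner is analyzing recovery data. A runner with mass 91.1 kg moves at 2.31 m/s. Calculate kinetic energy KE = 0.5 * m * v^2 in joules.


v^2 = 2.31^2 = 5.3361
KE = 0.5 * 91.1 * 5.3361
= 243.06 J

243.06 J


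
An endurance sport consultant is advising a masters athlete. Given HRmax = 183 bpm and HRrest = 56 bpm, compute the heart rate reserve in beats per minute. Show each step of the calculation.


Heart rate reserve = maximum HR minus resting HR
HRR = 183 - 56 = 127 bpm

127 bpm


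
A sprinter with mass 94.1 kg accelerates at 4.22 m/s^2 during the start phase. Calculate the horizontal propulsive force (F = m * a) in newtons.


F = m * a
= 94.1 * 4.22
= 397.1 N

397.1 N


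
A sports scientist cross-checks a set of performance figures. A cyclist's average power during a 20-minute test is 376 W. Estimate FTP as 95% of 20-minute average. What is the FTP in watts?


FTP = 20-min power * 0.95
= 376 * 0.95
= 357.2 W

357.2 W


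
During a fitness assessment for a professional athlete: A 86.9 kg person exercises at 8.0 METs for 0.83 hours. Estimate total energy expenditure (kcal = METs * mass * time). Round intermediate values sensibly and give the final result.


Energy = METs * mass(kg) * time(h)
= 8.0 * 86.9 * 0.83
= 577.02 kcal

577.02 kcal


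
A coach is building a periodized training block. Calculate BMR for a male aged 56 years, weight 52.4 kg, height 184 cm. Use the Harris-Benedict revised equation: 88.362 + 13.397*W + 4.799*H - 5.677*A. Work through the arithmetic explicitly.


Substituting values:
W term = 13.397 * 52.4 = 702.0028
H term = 4.799 * 184 = 883.016
A term = 5.677 * 56 = 317.912
BMR = 1355.47 kcal/day

1355.47 kcal/day


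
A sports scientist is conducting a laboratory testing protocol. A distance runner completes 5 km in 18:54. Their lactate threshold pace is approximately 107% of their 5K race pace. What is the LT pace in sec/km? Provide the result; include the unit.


Convert to seconds: 18 min 54 s = 1134 s
Pace per km = 1134 / 5 = 226.8 s/km
LT pace = 226.8 * 1.07 = 242.68 s/km

242.68 s/km


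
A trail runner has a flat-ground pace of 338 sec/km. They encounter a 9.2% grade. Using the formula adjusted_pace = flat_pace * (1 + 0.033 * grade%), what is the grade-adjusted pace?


Grade factor = 1 + 0.033 * 9.2 = 1.3036
Adjusted = 338 * 1.3036 = 440.62 sec/km

440.62 s/km


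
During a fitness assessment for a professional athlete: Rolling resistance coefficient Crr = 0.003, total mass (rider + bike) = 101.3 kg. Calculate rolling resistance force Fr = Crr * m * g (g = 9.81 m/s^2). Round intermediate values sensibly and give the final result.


Fr = Crr * m * g
= 0.003 * 101.3 * 9.81
= 2.981 N

2.981 N


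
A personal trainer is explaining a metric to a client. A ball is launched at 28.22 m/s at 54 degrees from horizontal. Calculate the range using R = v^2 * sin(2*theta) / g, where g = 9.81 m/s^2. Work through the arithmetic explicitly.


sin(2 * 54) = sin(108) = 0.951057
v^2 = 28.22^2 = 796.3684
R = 796.3684 * 0.951057 / 9.81
= 77.206 m

77.206 m


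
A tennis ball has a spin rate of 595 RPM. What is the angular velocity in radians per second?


Convert RPM to rad/s: multiply by 2*pi and divide by 60
omega = 595 * 2 * pi / 60
= 62.308 rad/s

62.308 rad/s


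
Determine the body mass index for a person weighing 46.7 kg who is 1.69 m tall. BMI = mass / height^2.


BMI = mass / height^2
= 46.7 / 1.69^2
= 46.7 / 2.8561
= 16.35 kg/m^2

16.35 kg/m^2


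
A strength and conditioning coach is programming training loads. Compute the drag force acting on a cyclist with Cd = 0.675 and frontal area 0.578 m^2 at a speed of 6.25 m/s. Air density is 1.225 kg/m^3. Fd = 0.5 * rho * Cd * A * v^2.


Step 1: v^2 = 39.0625
Step 2: Fd = 0.5 * 1.225 * 0.675 * 0.578 * 39.0625
= 9.335 N

9.335 N


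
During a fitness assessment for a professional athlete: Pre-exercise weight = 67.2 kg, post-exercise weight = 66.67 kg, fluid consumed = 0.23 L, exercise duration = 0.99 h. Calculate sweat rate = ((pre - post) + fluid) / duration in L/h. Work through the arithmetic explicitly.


Weight loss = 67.2 - 66.67 = 0.53 kg (approx L)
Total sweat = 0.53 + 0.23 = 0.76 L
Sweat rate = 0.76 / 0.99 = 0.768 L/h

0.768 L/h


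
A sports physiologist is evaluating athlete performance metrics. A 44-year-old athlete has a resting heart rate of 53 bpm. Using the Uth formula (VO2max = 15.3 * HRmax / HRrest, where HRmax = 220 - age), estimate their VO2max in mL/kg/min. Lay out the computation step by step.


HRmax = 220 - 44 = 176 bpm
Ratio = HRmax / HRrest = 176 / 53 = 3.3208
VO2max = 15.3 * 3.3208 = 50.81 mL/kg/min

50.81 mL/kg/min


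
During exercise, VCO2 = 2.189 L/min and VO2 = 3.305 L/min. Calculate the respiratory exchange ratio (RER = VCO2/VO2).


RER = VCO2 / VO2
= 2.189 / 3.305
= 0.6623

0.6623


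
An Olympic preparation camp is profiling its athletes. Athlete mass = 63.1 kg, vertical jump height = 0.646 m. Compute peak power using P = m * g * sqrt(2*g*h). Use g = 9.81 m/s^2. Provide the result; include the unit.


sqrt(2 * 9.81 * 0.646) = sqrt(12.67452) = 3.560129 m/s
P = 63.1 * 9.81 * 3.560129
= 2203.76 W

2203.76 W


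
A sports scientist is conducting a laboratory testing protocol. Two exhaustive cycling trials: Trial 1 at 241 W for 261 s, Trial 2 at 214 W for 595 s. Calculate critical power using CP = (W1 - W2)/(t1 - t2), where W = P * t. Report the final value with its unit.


W1 = 241 * 261 = 62901 J
W2 = 214 * 595 = 127330 J
CP = (62901 - 127330) / (261 - 595)
= -64429 / -334
= 192.9 W

192.9 W


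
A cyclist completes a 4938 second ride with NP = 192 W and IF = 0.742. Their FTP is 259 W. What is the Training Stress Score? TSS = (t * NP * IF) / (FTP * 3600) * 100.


t * NP * IF = 4938 * 192 * 0.742 = 703487.232
FTP * 3600 = 932400
TSS = (703487.232 / 932400) * 100 = 75.45

75.45 TSS


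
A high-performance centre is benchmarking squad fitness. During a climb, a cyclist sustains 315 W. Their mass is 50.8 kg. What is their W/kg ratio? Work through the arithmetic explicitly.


Power-to-weight = 315 W / 50.8 kg
= 6.201 W/kg

6.201 W/kg


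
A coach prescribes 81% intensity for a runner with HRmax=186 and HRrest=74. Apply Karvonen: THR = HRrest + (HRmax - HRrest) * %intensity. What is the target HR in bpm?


Heart rate reserve = 186 - 74 = 112
Intensity fraction = 81 / 100 = 0.81
THR = 74 + 112 * 0.81 = 164.72 bpm

164.72 bpm


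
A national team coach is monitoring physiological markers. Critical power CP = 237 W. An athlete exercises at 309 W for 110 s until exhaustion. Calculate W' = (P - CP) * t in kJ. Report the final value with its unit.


P - CP = 309 - 237 = 72 W
W' = 72 * 110 = 7920 J
= 7920 / 1000 = 7.92 kJ

7.92 kJ


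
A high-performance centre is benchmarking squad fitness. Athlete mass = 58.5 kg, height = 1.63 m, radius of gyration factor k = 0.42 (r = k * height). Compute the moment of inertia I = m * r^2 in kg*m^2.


r = k * height = 0.42 * 1.63 = 0.6846 m
r^2 = 0.6846^2 = 0.468677
I = 58.5 * 0.468677 = 27.418 kg*m^2

27.418 kg*m^2


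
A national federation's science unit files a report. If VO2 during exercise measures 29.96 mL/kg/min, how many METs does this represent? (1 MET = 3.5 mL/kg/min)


METs = VO2 / 3.5 = 29.96 / 3.5 = 8.56

8.56 METs


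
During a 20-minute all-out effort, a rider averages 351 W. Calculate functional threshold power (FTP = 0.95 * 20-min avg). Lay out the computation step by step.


FTP = 0.95 * 351
= 333.45 W

333.45 W


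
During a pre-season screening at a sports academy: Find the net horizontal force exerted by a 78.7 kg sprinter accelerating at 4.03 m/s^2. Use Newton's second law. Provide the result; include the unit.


Newton's second law: F = m * a
F = 78.7 * 4.03 = 317.16 N

317.16 N


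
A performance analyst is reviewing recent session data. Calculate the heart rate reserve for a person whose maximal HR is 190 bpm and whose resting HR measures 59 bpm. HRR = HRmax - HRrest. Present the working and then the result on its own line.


HRmax = 190 bpm
HRrest = 59 bpm
HRR = 190 - 59 = 131 bpm

131 bpm


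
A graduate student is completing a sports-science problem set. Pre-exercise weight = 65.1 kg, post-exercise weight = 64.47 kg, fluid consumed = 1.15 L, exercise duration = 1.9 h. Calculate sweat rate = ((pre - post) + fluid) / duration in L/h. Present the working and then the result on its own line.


Weight loss = 65.1 - 64.47 = 0.63 kg (approx L)
Total sweat = 0.63 + 1.15 = 1.78 L
Sweat rate = 1.78 / 1.9 = 0.937 L/h

0.937 L/h


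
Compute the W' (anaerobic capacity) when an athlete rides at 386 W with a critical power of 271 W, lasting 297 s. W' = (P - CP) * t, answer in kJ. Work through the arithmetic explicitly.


Above-CP power = 115 W
Duration = 297 s
W' = 115 * 297 = 34155 J
Convert: 34155 / 1000 = 34.155 kJ

34.155 kJ


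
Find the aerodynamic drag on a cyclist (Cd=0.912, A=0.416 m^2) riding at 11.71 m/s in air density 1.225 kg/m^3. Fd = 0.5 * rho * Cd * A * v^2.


Fd = 0.5 * 1.225 * 0.912 * 0.416 * 11.71^2
= 0.5 * 1.225 * 0.912 * 0.416 * 137.1241
= 31.865 N

31.865 N


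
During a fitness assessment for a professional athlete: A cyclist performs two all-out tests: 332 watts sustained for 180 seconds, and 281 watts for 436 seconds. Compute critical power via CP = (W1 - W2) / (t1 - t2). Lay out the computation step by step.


W1 = P1 * t1 = 332 * 180 = 59760 J
W2 = P2 * t2 = 281 * 436 = 122516 J
CP = (59760 - 122516) / (180 - 436)
= 245.14 W

245.14 W


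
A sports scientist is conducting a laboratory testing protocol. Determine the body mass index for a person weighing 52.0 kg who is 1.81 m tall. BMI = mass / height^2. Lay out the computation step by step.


BMI = mass / height^2
= 52.0 / 1.81^2
= 52.0 / 3.2761
= 15.87 kg/m^2

15.87 kg/m^2


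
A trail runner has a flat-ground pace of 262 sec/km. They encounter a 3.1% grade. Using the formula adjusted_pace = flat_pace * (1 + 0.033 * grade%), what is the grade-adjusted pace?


Grade factor = 1 + 0.033 * 3.1 = 1.1023
Adjusted = 262 * 1.1023 = 288.8 sec/km

288.8 s/km


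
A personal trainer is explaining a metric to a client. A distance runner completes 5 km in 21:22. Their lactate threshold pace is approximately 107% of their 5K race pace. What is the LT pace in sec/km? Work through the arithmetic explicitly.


Convert to seconds: 21 min 22 s = 1282 s
Pace per km = 1282 / 5 = 256.4 s/km
LT pace = 256.4 * 1.07 = 274.35 s/km

274.35 s/km


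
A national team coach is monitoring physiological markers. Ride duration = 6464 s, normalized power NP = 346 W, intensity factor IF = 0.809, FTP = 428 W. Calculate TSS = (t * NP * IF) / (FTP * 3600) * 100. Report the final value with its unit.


Numerator = 6464 * 346 * 0.809 = 1809364.096
Denominator = 428 * 3600 = 1540800
TSS = 1809364.096 / 1540800 * 100
= 117.43

117.43 TSS


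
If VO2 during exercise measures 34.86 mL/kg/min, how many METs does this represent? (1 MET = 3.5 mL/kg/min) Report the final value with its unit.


METs = VO2 / 3.5 = 34.86 / 3.5 = 9.96

9.96 METs


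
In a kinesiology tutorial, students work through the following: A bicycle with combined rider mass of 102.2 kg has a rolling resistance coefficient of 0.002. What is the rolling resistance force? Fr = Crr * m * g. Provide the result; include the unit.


Fr = 0.002 * 102.2 * 9.81
= 0.2044 * 9.81
= 2.005 N

2.005 N


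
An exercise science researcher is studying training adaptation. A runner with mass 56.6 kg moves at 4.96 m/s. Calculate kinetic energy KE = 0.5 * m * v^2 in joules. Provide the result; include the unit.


v^2 = 4.96^2 = 24.6016
KE = 0.5 * 56.6 * 24.6016
= 696.23 J

696.23 J


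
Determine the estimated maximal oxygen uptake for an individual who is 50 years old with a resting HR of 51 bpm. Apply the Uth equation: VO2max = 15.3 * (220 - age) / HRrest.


HRmax = 220 - 50 = 170
VO2max = 15.3 * (170 / 51)
= 15.3 * 3.3333
= 51.0 mL/kg/min

51.0 mL/kg/min


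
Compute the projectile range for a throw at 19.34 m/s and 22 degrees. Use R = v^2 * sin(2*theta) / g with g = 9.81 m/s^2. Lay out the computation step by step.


Two times the angle = 44 degrees
sin(44) = 0.694658
R = 374.0356 * 0.694658 / 9.81 = 26.486 m

26.486 m


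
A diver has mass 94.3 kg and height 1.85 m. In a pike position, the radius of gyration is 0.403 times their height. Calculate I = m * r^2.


r = 0.403 * 1.85 = 0.74555 m
I = m * r^2 = 94.3 * 0.555845 = 52.416 kg*m^2

52.416 kg*m^2


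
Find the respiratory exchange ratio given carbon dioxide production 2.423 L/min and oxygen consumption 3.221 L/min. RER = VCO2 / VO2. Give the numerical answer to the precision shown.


VCO2 = 2.423 L/min
VO2 = 3.221 L/min
RER = 2.423 / 3.221 = 0.7523

0.7523


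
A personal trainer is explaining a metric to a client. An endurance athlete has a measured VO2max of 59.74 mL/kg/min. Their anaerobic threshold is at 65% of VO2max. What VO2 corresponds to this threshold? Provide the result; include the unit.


Anaerobic threshold VO2 = VO2max * 65%
= 59.74 * 0.65
= 38.83 mL/kg/min

38.83 mL/kg/min


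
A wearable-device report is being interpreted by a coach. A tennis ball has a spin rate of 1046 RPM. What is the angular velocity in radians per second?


Convert RPM to rad/s: multiply by 2*pi and divide by 60
omega = 1046 * 2 * pi / 60
= 109.537 rad/s

109.537 rad/s


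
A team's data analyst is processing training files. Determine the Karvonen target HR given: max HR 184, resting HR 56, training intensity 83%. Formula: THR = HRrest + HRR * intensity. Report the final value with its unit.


HRR = HRmax - HRrest = 184 - 56 = 128
THR = 56 + 128 * 0.83
= 162.24 bpm

162.24 bpm


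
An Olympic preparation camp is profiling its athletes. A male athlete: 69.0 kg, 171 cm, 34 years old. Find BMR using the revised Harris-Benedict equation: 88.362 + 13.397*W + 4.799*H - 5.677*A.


Intercept = 88.362
Weight contribution = 13.397 * 69.0 = 924.393
Height contribution = 4.799 * 171 = 820.629
Age contribution = 5.677 * 34 = 193.018
BMR = 88.362 + 924.393 + 820.629 - 193.018
= 1640.37 kcal/day

1640.37 kcal/day


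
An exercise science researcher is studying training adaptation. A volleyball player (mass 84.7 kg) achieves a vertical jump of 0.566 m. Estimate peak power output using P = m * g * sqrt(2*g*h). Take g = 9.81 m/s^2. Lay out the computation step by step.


2 * g * h = 2 * 9.81 * 0.566 = 11.10492
sqrt(11.10492) = 3.332405 m/s
P = 84.7 * 9.81 * 3.332405 = 2768.92 W

2768.92 W


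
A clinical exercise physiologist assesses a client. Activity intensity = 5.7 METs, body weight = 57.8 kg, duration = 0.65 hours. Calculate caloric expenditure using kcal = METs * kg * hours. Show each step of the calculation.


kcal = 5.7 * 57.8 * 0.65
= 329.46 * 0.65
= 214.15 kcal

214.15 kcal


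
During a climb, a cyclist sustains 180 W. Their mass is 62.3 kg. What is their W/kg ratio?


Power-to-weight = 180 W / 62.3 kg
= 2.889 W/kg

2.889 W/kg


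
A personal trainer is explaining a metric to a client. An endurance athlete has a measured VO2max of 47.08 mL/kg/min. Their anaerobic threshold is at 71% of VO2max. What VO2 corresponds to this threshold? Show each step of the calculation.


Anaerobic threshold VO2 = VO2max * 71%
= 47.08 * 0.71
= 33.43 mL/kg/min

33.43 mL/kg/min


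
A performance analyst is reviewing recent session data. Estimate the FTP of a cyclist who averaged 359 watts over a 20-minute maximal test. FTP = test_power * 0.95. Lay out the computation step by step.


FTP = 359 * 0.95 = 341.05 W

341.05 W


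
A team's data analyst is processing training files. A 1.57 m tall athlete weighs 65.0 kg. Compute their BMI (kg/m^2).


height^2 = 2.4649 m^2
BMI = 65.0 / 2.4649 = 26.37 kg/m^2

26.37 kg/m^2


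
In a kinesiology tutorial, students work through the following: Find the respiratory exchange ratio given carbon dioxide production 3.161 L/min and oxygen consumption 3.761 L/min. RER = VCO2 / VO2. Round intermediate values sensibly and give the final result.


VCO2 = 3.161 L/min
VO2 = 3.761 L/min
RER = 3.161 / 3.761 = 0.8405

0.8405


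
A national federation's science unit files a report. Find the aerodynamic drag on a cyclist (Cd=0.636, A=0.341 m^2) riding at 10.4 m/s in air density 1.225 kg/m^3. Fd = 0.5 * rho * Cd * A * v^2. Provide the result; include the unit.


Fd = 0.5 * 1.225 * 0.636 * 0.341 * 10.4^2
= 0.5 * 1.225 * 0.636 * 0.341 * 108.16
= 14.368 N

14.368 N


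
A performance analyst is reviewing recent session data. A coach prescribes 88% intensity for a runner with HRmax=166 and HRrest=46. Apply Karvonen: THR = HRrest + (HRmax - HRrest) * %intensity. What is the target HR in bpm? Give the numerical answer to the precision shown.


Heart rate reserve = 166 - 46 = 120
Intensity fraction = 88 / 100 = 0.88
THR = 46 + 120 * 0.88 = 151.6 bpm

151.6 bpm
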